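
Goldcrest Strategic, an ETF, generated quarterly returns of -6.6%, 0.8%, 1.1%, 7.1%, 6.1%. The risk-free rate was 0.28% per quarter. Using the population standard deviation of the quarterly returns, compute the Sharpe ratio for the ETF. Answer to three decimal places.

r̄ = (-6.6 + 0.8 + 1.1 + 7.1 + 6.1) / 5 = 8.50 / 5 = 1.7000%
Population std dev = √[118.5800 / 5] = 4.8699%
Sharpe = (r̄ − rf) / σ = (1.7000 − 0.28) / 4.8699 = 1.4200 / 4.8699 = 0.2916

0.292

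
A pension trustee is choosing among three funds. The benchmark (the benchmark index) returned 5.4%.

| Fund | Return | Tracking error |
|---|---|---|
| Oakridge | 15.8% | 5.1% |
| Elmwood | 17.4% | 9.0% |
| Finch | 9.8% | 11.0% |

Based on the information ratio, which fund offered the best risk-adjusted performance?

Oakridge

Oakridge: IR = (15.8% − 5.4%) / 5.1% = 2.039
Elmwood: IR = (17.4% − 5.4%) / 9.0% = 1.333
Finch: IR = (9.8% − 5.4%) / 11.0% = 0.400
Highest: Oakridge (2.039).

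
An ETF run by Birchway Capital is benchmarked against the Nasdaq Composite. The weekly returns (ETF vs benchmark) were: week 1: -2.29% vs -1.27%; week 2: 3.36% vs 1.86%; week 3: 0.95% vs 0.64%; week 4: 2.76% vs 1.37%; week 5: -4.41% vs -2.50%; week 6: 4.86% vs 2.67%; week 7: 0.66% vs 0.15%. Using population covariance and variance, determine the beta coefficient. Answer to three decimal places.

r̄p = 0.8414%,  r̄m = 0.4171%
Cov = Σ(rp − r̄p)(rm − r̄m) / 7 = 5.0272
Var(rm) = Σ(rm − r̄m)² / 7 = 2.7918
β = Cov / Var = 5.0272 / 2.7918 = 1.8007

1.801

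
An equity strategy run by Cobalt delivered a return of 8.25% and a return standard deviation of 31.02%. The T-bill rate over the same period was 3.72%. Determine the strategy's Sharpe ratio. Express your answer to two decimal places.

0.15

Sharpe = (Rp − Rf) / σp = (8.25% − 3.72%) / 31.02% = 4.53% / 31.02% = 0.1460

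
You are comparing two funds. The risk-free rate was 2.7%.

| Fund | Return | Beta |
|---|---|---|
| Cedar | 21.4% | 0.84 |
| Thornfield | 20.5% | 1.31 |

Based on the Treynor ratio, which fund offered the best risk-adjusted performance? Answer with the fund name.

Cedar: Treynor = (21.4% − 2.7%) / 0.84 = 22.262
Thornfield: Treynor = (20.5% − 2.7%) / 1.31 = 13.588
Highest: Cedar (22.262).

Cedar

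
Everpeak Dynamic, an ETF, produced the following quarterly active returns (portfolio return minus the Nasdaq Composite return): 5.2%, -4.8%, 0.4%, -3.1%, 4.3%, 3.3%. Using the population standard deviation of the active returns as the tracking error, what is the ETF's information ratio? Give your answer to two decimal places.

Mean return μ = 5.30 / 6 = 0.8833%
Population σ = √[Σ(r − μ)² / 6] = √[84.5483 / 6] = √14.0914 = 3.7539%
IR = μ / tracking error = 0.8833 / 3.7539 = 0.2353

0.24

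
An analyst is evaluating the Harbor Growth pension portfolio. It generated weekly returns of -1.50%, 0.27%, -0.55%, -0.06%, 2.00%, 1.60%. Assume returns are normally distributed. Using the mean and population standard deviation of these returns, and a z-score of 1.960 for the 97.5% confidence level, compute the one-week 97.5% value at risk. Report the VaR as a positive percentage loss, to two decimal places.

Mean return r̄ = 1.760 / 6 = 0.2933%
Σ(r − r̄)² = (-1.5 − 0.2933)² + (0.27 − 0.2933)² + … = 8.6727
σ = √[8.6727 / 6] = 1.2023%
VaR = −(r̄ − z·σ) = −(0.2933 − 1.960 × 1.2023) = −(-2.0632) = 2.0632%

2.06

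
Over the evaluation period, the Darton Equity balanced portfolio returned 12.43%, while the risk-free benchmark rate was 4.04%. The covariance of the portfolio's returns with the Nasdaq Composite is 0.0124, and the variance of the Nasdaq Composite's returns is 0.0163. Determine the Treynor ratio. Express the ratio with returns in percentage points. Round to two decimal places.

β = Cov / Var = 0.0124 / 0.0163 = 0.7607
Treynor = (Rp − Rf) / β = (12.43% − 4.04%) / 0.7607 = 8.39 / 0.7607 = 11.0293

11.03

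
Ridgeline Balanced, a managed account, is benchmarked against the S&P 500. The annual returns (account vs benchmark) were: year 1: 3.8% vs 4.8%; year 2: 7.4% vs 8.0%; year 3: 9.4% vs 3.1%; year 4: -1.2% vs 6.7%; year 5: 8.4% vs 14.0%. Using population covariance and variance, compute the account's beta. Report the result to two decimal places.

r̄p = 5.5600%,  r̄m = 7.3200%
Cov = Σ(rp − r̄p)(rm − r̄m) / 5 = 2.5288
Var(rm) = Σ(rm − r̄m)² / 5 = 13.9256
β = Cov / Var = 2.5288 / 13.9256 = 0.1816

0.18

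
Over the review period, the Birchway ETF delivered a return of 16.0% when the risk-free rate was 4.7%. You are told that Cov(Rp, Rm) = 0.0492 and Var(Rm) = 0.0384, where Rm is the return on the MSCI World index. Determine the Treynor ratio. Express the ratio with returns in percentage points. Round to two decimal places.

8.82

β = Cov / Var = 0.0492 / 0.0384 = 1.2813
Treynor = (Rp − Rf) / β = (16.0% − 4.7%) / 1.2813 = 11.30 / 1.2813 = 8.8192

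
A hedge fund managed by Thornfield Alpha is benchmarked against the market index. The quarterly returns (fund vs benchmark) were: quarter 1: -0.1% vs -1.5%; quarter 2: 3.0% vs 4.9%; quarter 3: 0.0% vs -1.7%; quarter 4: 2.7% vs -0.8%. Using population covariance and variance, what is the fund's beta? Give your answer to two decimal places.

r̄p = 1.4000%,  r̄m = 0.2250%
Cov = Σ(rp − r̄p)(rm − r̄m) / 4 = 2.8575
Var(rm) = Σ(rm − r̄m)² / 4 = 7.3969
β = Cov / Var = 2.8575 / 7.3969 = 0.3863

0.39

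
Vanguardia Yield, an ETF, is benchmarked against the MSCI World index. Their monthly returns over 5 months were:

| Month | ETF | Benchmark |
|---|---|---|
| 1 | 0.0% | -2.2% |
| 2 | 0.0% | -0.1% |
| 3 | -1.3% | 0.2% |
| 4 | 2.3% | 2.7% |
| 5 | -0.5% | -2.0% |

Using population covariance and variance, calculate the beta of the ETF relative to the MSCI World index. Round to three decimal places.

0.449

r̄p = 0.1000%,  r̄m = -0.2800%
Cov = Σ(rp − r̄p)(rm − r̄m) / 5 = 1.4180
Var(rm) = Σ(rm − r̄m)² / 5 = 3.1576
β = Cov / Var = 1.4180 / 3.1576 = 0.4491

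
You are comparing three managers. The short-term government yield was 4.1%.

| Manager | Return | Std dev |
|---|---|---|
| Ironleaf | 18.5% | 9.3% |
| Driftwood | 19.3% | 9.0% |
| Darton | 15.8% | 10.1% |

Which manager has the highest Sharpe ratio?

Ironleaf: Sharpe ratio = (18.5% − 4.1%) / 9.3% = 1.548
Driftwood: Sharpe ratio = (19.3% − 4.1%) / 9.0% = 1.689
Darton: Sharpe ratio = (15.8% − 4.1%) / 10.1% = 1.158
Highest: Driftwood (1.689).

Driftwood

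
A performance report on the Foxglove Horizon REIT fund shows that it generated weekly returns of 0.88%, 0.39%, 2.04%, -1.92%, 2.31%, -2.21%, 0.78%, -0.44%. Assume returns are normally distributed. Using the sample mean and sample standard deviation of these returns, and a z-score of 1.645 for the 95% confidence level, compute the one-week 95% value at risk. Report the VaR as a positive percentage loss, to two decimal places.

r̄ = (0.88 + 0.39 + 2.04 − 1.92 + 2.31 − 2.21 + 0.78 − 0.44) / 8 = 0.2288%
Σ(r − r̄)² = (0.88 − 0.2288)² + (0.39 − 0.2288)² + (2.04 − 0.2288)² + … = 19.3781
σ = √[19.3781 / 7] = 1.6638%
VaR = −(r̄ − z·σ) = −(0.2288 − 1.645 × 1.6638) = −(-2.5082) = 2.5082%

2.51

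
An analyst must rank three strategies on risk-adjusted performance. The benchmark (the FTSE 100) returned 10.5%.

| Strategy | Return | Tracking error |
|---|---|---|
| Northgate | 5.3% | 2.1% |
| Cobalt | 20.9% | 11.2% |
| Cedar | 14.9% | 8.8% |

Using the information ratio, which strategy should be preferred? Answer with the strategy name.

Northgate: IR = (5.3% − 10.5%) / 2.1% = -2.476
Cobalt: IR = (20.9% − 10.5%) / 11.2% = 0.929
Cedar: IR = (14.9% − 10.5%) / 8.8% = 0.500
Highest: Cobalt (0.929).

Cobalt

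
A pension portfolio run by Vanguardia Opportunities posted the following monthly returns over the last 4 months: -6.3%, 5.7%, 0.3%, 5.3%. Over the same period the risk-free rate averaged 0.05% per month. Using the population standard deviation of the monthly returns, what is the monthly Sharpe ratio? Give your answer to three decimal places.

0.247

Mean return r̄ = 5.00 / 4 = 1.2500%
Population std dev = √[94.1100 / 4] = 4.8505%
Sharpe = (r̄ − rf) / σ = (1.2500 − 0.05) / 4.8505 = 1.2000 / 4.8505 = 0.2474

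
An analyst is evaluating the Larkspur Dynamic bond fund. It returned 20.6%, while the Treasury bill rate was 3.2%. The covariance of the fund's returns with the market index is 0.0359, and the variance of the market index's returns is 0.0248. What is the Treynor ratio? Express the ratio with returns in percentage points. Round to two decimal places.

β = Cov / Var = 0.0359 / 0.0248 = 1.4476
Treynor = (Rp − Rf) / β = (20.6% − 3.2%) / 1.4476 = 17.40 / 1.4476 = 12.0199

12.02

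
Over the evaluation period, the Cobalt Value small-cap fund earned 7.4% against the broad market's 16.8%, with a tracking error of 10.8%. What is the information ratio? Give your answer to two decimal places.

IR = (Rp − Rb) / TE = (7.4% − 16.8%) / 10.8% = -9.40% / 10.8% = -0.8704

-0.87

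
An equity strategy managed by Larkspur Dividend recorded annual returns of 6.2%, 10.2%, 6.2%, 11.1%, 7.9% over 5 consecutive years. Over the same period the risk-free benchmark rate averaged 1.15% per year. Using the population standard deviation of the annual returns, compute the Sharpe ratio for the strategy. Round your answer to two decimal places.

r̄ = (6.2 + 10.2 + 6.2 + 11.1 + 7.9) / 5 = 8.3200%
Σ(r − r̄)² = (6.2 − 8.3200)² + (10.2 − 8.3200)² + … = 20.4280
σ = √[20.4280 / 5] = 2.0213%
Sharpe = (r̄ − rf) / σ = (8.3200 − 1.15) / 2.0213 = 7.1700 / 2.0213 = 3.5472

3.55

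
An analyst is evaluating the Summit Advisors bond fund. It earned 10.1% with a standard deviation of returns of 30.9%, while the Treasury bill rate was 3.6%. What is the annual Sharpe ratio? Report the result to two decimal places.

Sharpe = (Rp − Rf) / σp = (10.1% − 3.6%) / 30.9% = 6.50% / 30.9% = 0.2104

0.21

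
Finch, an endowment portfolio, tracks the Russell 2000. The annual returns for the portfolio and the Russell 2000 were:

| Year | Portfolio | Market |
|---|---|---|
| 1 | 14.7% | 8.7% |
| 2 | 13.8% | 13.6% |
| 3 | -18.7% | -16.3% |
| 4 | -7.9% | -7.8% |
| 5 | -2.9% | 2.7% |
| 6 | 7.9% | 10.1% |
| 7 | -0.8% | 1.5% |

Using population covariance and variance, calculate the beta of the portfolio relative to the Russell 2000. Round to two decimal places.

r̄p = 0.8714%,  r̄m = 1.7857%
Cov = Σ(rp − r̄p)(rm − r̄m) / 7 = 105.9810
Var(rm) = Σ(rm − r̄m)² / 7 = 96.6298
β = Cov / Var = 105.9810 / 96.6298 = 1.0968

1.10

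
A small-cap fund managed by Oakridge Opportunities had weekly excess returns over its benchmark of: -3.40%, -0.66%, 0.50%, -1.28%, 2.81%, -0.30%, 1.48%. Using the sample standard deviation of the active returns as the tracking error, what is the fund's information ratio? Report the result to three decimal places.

-0.061

r̄ = (-3.4 − 0.66 + 0.5 − 1.28 + 2.81 − 0.3 + 1.48) / 7 = -0.1214%
Σ(r − r̄)² = (-3.4 − (-0.1214))² + (-0.66 − (-0.1214))² + (0.5 − (-0.1214))² + … = 23.9573
sample σ = √(23.9573 / 6) = √3.9929 = 1.9982%
IR = r̄ / tracking error = -0.1214 / 1.9982 = -0.0608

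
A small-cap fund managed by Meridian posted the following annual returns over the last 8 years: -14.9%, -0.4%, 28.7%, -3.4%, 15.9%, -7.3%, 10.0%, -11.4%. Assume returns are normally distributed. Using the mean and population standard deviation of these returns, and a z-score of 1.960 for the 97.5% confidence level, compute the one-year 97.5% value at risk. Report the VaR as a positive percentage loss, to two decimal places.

Mean return μ = 17.20 / 8 = 2.1500%
Population σ = √[Σ(r − μ)² / 8] = √[1556.5000 / 8] = √194.5625 = 13.9486%
VaR = −(μ − z·σ) = −(2.1500 − 1.960 × 13.9486) = −(-25.1893) = 25.1893%

25.19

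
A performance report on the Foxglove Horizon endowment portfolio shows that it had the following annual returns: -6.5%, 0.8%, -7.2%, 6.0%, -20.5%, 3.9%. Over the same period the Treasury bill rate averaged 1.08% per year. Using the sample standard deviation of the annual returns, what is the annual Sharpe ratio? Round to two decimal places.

-0.51

Mean return μ = -23.50 / 6 = -3.9167%
Σ(r − μ)² = (-6.5 − (-3.9167))² + (0.8 − (-3.9167))² + (-7.2 − (-3.9167))² + … = 474.1483
σ = √[474.1483 / 5] = 9.7381%
Sharpe = (μ − rf) / σ = (-3.9167 − 1.08) / 9.7381 = -4.9967 / 9.7381 = -0.5131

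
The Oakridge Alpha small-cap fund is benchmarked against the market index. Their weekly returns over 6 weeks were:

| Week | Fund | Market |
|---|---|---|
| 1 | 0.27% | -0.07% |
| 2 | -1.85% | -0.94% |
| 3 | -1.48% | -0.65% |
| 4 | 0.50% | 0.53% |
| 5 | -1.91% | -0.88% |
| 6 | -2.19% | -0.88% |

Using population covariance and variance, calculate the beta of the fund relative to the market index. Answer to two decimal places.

1.91

r̄p = -1.1100%,  r̄m = -0.4817%
Cov = Σ(rp − r̄p)(rm − r̄m) / 6 = 0.5579
Var(rm) = Σ(rm − r̄m)² / 6 = 0.2914
β = Cov / Var = 0.5579 / 0.2914 = 1.9146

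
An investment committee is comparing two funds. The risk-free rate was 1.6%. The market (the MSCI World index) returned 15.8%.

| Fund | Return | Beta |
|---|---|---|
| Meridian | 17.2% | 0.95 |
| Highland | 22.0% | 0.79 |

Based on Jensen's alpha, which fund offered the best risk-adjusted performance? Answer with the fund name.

Highland

Meridian: α = 17.2% − [1.6% + 0.95 × (15.8% − 1.6%)] = 2.110
Highland: α = 22.0% − [1.6% + 0.79 × (15.8% − 1.6%)] = 9.182
Highest: Highland (9.182).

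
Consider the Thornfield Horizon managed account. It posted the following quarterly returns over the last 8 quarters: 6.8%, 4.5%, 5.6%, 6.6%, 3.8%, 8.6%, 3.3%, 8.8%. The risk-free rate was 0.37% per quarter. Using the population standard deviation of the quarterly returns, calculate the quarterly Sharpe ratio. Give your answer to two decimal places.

μ = (6.8 + 4.5 + 5.6 + 6.6 + 3.8 + 8.6 + 3.3 + 8.8) / 8 = 48.00 / 8 = 6.0000%
Population σ = √[Σ(r − μ)² / 8] = √[30.1400 / 8] = √3.7675 = 1.9410%
Sharpe = (μ − rf) / σ = (6.0000 − 0.37) / 1.9410 = 5.6300 / 1.9410 = 2.9006

2.90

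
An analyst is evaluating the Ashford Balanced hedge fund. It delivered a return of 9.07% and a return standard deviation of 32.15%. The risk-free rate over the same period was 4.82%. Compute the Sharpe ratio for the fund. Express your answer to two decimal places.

Sharpe = (Rp − Rf) / σp = (9.07% − 4.82%) / 32.15% = 4.25% / 32.15% = 0.1322

0.13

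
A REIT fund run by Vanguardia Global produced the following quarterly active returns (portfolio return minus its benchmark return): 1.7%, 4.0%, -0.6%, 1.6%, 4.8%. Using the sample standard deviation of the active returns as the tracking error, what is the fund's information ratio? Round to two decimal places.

Mean return r̄ = 11.50 / 5 = 2.3000%
Sample σ = √[Σ(r − r̄)² / 4] = √[18.4000 / 4] = √4.6000 = 2.1448%
IR = r̄ / tracking error = 2.3000 / 2.1448 = 1.0724

1.07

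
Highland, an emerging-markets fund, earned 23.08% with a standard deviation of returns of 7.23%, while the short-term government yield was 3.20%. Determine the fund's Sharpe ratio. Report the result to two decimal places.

2.75

Sharpe = (Rp − Rf) / σp = (23.08% − 3.20%) / 7.23% = 19.88% / 7.23% = 2.7497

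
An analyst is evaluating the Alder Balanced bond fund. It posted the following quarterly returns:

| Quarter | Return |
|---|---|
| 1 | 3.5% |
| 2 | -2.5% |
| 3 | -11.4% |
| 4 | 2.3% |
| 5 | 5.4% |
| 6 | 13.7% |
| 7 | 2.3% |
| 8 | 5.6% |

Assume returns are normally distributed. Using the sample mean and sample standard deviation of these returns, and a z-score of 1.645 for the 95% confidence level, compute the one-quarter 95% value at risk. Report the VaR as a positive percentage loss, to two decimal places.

9.48

r̄ = (3.5 − 2.5 − 11.4 + 2.3 + 5.4 + 13.7 + 2.3 + 5.6) / 8 = 2.3625%
Sample σ = √[Σ(r − r̄)² / 7] = √[362.5988 / 7] = √51.7998 = 7.1972%
VaR = −(r̄ − z·σ) = −(2.3625 − 1.645 × 7.1972) = −(-9.4769) = 9.4769%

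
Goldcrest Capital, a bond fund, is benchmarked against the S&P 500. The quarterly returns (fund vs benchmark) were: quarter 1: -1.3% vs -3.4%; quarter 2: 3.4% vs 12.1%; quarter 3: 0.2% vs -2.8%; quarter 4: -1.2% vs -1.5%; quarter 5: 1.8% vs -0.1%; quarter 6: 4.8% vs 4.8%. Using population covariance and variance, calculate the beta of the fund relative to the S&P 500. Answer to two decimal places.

r̄p = 1.2833%,  r̄m = 1.5167%
Cov = Σ(rp − r̄p)(rm − r̄m) / 6 = 9.6636
Var(rm) = Σ(rm − r̄m)² / 6 = 29.5514
β = Cov / Var = 9.6636 / 29.5514 = 0.3270

0.33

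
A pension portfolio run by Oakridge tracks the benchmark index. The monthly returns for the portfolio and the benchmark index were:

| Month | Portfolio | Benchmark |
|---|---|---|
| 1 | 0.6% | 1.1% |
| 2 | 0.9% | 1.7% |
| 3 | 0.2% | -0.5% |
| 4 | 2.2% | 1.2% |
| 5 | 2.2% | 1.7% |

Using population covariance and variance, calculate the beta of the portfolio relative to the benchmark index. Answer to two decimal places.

0.65

r̄p = 1.2200%,  r̄m = 1.0400%
Cov = Σ(rp − r̄p)(rm − r̄m) / 5 = 0.4252
Var(rm) = Σ(rm − r̄m)² / 5 = 0.6544
β = Cov / Var = 0.4252 / 0.6544 = 0.6498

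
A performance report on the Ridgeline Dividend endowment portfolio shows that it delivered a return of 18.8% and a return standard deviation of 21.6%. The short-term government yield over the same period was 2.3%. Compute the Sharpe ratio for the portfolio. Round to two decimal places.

Sharpe = (Rp − Rf) / σp = (18.8% − 2.3%) / 21.6% = 16.50% / 21.6% = 0.7639

0.76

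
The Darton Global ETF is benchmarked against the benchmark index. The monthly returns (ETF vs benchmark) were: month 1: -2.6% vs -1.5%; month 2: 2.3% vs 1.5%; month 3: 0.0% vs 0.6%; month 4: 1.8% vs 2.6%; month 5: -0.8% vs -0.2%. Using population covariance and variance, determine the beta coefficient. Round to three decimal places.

1.194

r̄p = 0.1400%,  r̄m = 0.6000%
Cov = Σ(rp − r̄p)(rm − r̄m) / 5 = 2.3540
Var(rm) = Σ(rm − r̄m)² / 5 = 1.9720
β = Cov / Var = 2.3540 / 1.9720 = 1.1937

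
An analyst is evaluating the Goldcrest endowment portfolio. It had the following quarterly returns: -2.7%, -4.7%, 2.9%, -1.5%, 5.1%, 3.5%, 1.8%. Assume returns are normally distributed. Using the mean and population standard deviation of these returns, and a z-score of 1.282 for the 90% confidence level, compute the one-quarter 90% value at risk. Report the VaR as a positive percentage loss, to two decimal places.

μ = (-2.7 − 4.7 + 2.9 − 1.5 + 5.1 + 3.5 + 1.8) / 7 = 0.6286%
Population std dev = √[78.7743 / 7] = 3.3546%
VaR = −(μ − z·σ) = −(0.6286 − 1.282 × 3.3546) = −(-3.6720) = 3.6720%

3.67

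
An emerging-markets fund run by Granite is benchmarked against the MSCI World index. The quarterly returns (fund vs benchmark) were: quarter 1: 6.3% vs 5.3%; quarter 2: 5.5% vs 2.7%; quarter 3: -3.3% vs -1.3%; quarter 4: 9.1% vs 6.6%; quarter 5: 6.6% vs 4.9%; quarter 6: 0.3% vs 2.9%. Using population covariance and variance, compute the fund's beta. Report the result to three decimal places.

r̄p = 4.0833%,  r̄m = 3.5167%
Cov = Σ(rp − r̄p)(rm − r̄m) / 6 = 9.9403
Var(rm) = Σ(rm − r̄m)² / 6 = 6.4747
β = Cov / Var = 9.9403 / 6.4747 = 1.5353

1.535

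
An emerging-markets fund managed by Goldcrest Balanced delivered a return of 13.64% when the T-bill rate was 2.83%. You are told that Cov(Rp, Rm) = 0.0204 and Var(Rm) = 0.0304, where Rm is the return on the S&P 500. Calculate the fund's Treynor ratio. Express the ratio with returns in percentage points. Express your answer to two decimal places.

β = Cov / Var = 0.0204 / 0.0304 = 0.6711
Treynor = (Rp − Rf) / β = (13.64% − 2.83%) / 0.6711 = 10.81 / 0.6711 = 16.1079

16.11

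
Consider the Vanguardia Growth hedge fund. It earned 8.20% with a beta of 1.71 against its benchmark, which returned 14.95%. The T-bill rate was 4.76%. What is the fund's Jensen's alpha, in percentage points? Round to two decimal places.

CAPM expected return = Rf + β(Rm − Rf) = 4.76% + 1.71 × (14.95% − 4.76%) = 4.76 + 1.71 × 10.19 = 22.1849%
Jensen's α = Rp − E[R] = 8.20% − 22.1849% = -13.9849

-13.98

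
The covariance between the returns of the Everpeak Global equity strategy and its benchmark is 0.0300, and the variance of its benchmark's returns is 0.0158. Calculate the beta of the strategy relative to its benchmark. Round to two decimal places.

1.90

β = Cov(Rp, Rm) / Var(Rm) = 0.0300 / 0.0158 = 1.8987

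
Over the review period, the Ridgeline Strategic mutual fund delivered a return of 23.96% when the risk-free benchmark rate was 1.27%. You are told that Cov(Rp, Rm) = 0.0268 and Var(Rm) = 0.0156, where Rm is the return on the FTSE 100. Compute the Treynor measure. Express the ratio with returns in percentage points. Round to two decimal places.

13.21

β = Cov / Var = 0.0268 / 0.0156 = 1.7179
Treynor = (Rp − Rf) / β = (23.96% − 1.27%) / 1.7179 = 22.69 / 1.7179 = 13.2080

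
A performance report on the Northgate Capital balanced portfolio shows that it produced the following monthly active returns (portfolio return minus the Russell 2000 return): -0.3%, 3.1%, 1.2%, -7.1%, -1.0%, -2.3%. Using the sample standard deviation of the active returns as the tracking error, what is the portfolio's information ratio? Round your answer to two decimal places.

μ = (-0.3 + 3.1 + 1.2 − 7.1 − 1 − 2.3) / 6 = -1.0667%
Sample std dev = √[61.0133 / 5] = 3.4932%
IR = μ / tracking error = -1.0667 / 3.4932 = -0.3054

-0.31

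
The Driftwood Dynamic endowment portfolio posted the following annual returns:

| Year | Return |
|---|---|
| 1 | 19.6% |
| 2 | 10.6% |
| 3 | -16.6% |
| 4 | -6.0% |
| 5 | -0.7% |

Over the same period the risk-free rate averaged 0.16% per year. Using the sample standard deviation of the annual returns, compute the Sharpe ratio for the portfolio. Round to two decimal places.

r̄ = (19.6 + 10.6 − 16.6 − 6 − 0.7) / 5 = 6.90 / 5 = 1.3800%
Σ(r − r̄)² = (19.6 − 1.3800)² + (10.6 − 1.3800)² + … = 799.0480
sample σ = √(799.0480 / 4) = √199.7620 = 14.1337%
Sharpe = (r̄ − rf) / σ = (1.3800 − 0.16) / 14.1337 = 1.2200 / 14.1337 = 0.0863

0.09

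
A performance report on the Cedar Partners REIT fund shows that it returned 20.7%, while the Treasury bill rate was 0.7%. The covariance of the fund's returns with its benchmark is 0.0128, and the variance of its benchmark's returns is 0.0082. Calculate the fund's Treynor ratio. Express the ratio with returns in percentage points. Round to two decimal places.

β = Cov / Var = 0.0128 / 0.0082 = 1.5610
Treynor = (Rp − Rf) / β = (20.7% − 0.7%) / 1.5610 = 20.00 / 1.5610 = 12.8123

12.81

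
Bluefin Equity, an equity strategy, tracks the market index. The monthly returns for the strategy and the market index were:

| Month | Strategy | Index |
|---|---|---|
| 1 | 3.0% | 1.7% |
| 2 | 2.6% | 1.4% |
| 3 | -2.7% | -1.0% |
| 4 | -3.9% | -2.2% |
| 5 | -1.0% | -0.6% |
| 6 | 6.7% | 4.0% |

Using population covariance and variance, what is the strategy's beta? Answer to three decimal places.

r̄p = 0.7833%,  r̄m = 0.5500%
Cov = Σ(rp − r̄p)(rm − r̄m) / 6 = 7.4725
Var(rm) = Σ(rm − r̄m)² / 6 = 4.2058
β = Cov / Var = 7.4725 / 4.2058 = 1.7767

1.777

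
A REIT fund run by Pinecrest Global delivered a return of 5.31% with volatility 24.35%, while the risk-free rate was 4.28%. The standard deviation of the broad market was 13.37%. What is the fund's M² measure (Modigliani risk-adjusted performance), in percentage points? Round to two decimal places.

Sharpe = (Rp − Rf) / σp = (5.31% − 4.28%) / 24.35% = 0.0423
M² = Rf + Sharpe × σm = 4.28% + 0.0423 × 13.37% = 4.8456%

4.85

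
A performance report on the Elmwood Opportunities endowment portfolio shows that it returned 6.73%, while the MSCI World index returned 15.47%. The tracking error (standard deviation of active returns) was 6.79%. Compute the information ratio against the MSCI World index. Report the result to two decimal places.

IR = (Rp − Rb) / TE = (6.73% − 15.47%) / 6.79% = -8.74% / 6.79% = -1.2872

-1.29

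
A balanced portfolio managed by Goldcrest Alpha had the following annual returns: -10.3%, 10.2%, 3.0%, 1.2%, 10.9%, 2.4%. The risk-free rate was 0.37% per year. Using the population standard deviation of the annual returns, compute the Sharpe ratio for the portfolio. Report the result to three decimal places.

r̄ = (-10.3 + 10.2 + 3 + 1.2 + 10.9 + 2.4) / 6 = 17.40 / 6 = 2.9000%
Σ(r − r̄)² = (-10.3 − 2.9000)² + (10.2 − 2.9000)² + … = 294.6800
population σ = √(294.6800 / 6) = √49.1133 = 7.0081%
Sharpe = (r̄ − rf) / σ = (2.9000 − 0.37) / 7.0081 = 2.5300 / 7.0081 = 0.3610

0.361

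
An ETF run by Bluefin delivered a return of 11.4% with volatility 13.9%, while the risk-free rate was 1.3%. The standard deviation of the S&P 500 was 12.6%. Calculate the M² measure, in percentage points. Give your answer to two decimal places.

Sharpe = (Rp − Rf) / σp = (11.4% − 1.3%) / 13.9% = 0.7266
M² = Rf + Sharpe × σm = 1.3% + 0.7266 × 12.6% = 10.4552%

10.46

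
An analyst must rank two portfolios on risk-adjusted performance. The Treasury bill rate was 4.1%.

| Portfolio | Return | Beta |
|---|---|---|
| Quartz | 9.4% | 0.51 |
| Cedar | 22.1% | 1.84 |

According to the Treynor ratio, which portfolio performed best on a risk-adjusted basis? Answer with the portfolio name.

Quartz

Quartz: Treynor = (9.4% − 4.1%) / 0.51 = 10.392
Cedar: Treynor = (22.1% − 4.1%) / 1.84 = 9.783
Highest: Quartz (10.392).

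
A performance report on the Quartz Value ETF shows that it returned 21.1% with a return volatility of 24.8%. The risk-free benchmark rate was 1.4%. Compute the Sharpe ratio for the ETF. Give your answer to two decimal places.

0.79

Sharpe = (Rp − Rf) / σp = (21.1% − 1.4%) / 24.8% = 19.70% / 24.8% = 0.7944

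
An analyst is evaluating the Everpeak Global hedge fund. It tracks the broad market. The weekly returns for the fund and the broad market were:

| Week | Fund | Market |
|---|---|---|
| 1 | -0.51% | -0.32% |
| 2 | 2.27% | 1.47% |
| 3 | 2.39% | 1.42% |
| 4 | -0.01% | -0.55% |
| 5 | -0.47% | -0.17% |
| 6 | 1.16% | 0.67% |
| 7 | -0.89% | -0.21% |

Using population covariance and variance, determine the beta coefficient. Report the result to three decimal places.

r̄p = 0.5629%,  r̄m = 0.3300%
Cov = Σ(rp − r̄p)(rm − r̄m) / 7 = 0.9490
Var(rm) = Σ(rm − r̄m)² / 7 = 0.6203
β = Cov / Var = 0.9490 / 0.6203 = 1.5299

1.530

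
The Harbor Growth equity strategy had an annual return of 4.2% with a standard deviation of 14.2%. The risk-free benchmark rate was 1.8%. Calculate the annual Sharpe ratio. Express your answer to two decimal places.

Sharpe = (Rp − Rf) / σp = (4.2% − 1.8%) / 14.2% = 2.40% / 14.2% = 0.1690

0.17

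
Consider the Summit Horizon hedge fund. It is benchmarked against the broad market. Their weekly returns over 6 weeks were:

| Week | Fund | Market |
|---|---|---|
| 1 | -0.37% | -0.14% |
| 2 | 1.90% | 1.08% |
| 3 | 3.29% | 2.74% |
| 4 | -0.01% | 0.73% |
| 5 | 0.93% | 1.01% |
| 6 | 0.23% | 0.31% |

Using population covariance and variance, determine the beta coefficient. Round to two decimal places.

1.32

r̄p = 0.9950%,  r̄m = 0.9550%
Cov = Σ(rp − r̄p)(rm − r̄m) / 6 = 1.0701
Var(rm) = Σ(rm − r̄m)² / 6 = 0.8118
β = Cov / Var = 1.0701 / 0.8118 = 1.3182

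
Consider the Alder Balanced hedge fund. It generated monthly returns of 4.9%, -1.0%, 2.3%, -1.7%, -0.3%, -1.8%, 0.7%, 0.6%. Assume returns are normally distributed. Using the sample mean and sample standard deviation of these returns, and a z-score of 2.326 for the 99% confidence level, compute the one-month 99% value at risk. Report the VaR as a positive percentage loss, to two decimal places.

r̄ = (4.9 − 1 + 2.3 − 1.7 − 0.3 − 1.8 + 0.7 + 0.6) / 8 = 0.4625%
Sample σ = √[Σ(r − r̄)² / 7] = √[35.6588 / 7] = √5.0941 = 2.2570%
VaR = −(r̄ − z·σ) = −(0.4625 − 2.326 × 2.2570) = −(-4.7873) = 4.7873%

4.79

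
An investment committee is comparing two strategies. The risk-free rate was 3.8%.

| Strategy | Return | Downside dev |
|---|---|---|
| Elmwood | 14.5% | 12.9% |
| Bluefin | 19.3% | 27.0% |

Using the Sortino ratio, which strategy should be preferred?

Elmwood: Sortino ratio = (14.5% − 3.8%) / 12.9% = 0.829
Bluefin: Sortino ratio = (19.3% − 3.8%) / 27.0% = 0.574
Highest: Elmwood (0.829).

Elmwood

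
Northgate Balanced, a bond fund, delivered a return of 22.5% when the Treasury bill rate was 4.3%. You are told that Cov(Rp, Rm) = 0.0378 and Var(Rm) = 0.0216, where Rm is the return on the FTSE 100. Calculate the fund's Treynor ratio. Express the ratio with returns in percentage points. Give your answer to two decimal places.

10.40

β = Cov / Var = 0.0378 / 0.0216 = 1.7500
Treynor = (Rp − Rf) / β = (22.5% − 4.3%) / 1.7500 = 18.20 / 1.7500 = 10.4000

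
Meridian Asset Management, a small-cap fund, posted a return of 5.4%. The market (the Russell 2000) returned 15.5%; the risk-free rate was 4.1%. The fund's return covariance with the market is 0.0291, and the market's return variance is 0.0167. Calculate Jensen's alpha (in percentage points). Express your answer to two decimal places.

β = Cov / Var = 0.0291 / 0.0167 = 1.7425
E[R] = Rf + β(Rm − Rf) = 4.1% + 1.7425 × (15.5% − 4.1%) = 23.9645%
α = Rp − E[R] = 5.4% − 23.9645% = -18.5645

-18.56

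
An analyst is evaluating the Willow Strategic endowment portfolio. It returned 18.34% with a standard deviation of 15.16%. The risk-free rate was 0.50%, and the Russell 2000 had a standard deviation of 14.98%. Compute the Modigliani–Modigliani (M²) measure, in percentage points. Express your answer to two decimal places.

Sharpe = (Rp − Rf) / σp = (18.34% − 0.50%) / 15.16% = 1.1768
M² = Rf + Sharpe × σm = 0.50% + 1.1768 × 14.98% = 18.1285%

18.13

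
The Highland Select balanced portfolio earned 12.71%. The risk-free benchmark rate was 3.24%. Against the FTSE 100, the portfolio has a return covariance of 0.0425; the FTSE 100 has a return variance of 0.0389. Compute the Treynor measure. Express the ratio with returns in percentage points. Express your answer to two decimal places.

β = Cov / Var = 0.0425 / 0.0389 = 1.0925
Treynor = (Rp − Rf) / β = (12.71% − 3.24%) / 1.0925 = 9.47 / 1.0925 = 8.6682

8.67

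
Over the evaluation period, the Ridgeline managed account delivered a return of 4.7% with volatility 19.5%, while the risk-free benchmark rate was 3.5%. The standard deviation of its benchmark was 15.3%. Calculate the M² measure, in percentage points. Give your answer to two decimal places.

4.44

Sharpe = (Rp − Rf) / σp = (4.7% − 3.5%) / 19.5% = 0.0615
M² = Rf + Sharpe × σm = 3.5% + 0.0615 × 15.3% = 4.4410%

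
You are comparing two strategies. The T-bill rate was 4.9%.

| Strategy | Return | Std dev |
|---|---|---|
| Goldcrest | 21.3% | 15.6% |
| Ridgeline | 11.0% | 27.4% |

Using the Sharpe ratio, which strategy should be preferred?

Goldcrest: Sharpe ratio = (21.3% − 4.9%) / 15.6% = 1.051
Ridgeline: Sharpe ratio = (11.0% − 4.9%) / 27.4% = 0.223
Highest: Goldcrest (1.051).

Goldcrest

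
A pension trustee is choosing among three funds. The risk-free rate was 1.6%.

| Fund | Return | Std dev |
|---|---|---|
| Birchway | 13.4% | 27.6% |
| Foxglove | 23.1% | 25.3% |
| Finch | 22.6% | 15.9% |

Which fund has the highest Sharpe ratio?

Finch

Birchway: Sharpe ratio = (13.4% − 1.6%) / 27.6% = 0.428
Foxglove: Sharpe ratio = (23.1% − 1.6%) / 25.3% = 0.850
Finch: Sharpe ratio = (22.6% − 1.6%) / 15.9% = 1.321
Highest: Finch (1.321).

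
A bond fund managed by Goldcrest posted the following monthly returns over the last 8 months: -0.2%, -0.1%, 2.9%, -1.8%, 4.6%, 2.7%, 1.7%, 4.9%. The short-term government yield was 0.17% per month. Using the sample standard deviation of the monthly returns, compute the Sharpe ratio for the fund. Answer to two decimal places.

r̄ = (-0.2 − 0.1 + 2.9 − 1.8 + 4.6 + 2.7 + 1.7 + 4.9) / 8 = 1.8375%
Sample σ = √[Σ(r − r̄)² / 7] = √[40.0388 / 7] = √5.7198 = 2.3916%
Sharpe = (r̄ − rf) / σ = (1.8375 − 0.17) / 2.3916 = 1.6675 / 2.3916 = 0.6972

0.70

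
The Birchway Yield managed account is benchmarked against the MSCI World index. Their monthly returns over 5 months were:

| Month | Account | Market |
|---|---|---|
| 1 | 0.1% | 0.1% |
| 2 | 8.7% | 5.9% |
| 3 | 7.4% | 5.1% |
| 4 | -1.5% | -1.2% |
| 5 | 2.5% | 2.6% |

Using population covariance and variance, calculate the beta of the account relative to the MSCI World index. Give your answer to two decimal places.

1.44

r̄p = 3.4400%,  r̄m = 2.5000%
Cov = Σ(rp − r̄p)(rm − r̄m) / 5 = 10.8760
Var(rm) = Σ(rm − r̄m)² / 5 = 7.5560
β = Cov / Var = 10.8760 / 7.5560 = 1.4394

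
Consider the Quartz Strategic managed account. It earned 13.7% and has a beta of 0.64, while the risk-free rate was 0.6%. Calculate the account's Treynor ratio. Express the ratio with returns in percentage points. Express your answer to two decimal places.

Treynor = (Rp − Rf) / β = (13.7% − 0.6%) / 0.64 = 13.10 / 0.64 = 20.4688

20.47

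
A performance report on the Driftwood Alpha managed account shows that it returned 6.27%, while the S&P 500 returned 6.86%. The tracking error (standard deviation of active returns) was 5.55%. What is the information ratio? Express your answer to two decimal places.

-0.11

IR = (Rp − Rb) / TE = (6.27% − 6.86%) / 5.55% = -0.59% / 5.55% = -0.1063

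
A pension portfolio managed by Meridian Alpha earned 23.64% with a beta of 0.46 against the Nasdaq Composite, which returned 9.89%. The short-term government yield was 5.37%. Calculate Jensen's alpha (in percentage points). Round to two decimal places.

16.19

CAPM expected return = Rf + β(Rm − Rf) = 5.37% + 0.46 × (9.89% − 5.37%) = 5.37 + 0.46 × 4.52 = 7.4492%
Jensen's α = Rp − E[R] = 23.64% − 7.4492% = 16.1908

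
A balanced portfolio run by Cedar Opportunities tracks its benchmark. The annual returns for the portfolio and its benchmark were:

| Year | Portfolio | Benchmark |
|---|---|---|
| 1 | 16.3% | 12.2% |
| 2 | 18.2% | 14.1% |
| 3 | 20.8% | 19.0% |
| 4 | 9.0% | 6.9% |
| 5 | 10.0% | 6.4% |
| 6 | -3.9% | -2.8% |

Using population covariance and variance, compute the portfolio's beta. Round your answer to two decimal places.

1.16

r̄p = 11.7333%,  r̄m = 9.3000%
Cov = Σ(rp − r̄p)(rm − r̄m) / 6 = 55.4967
Var(rm) = Σ(rm − r̄m)² / 6 = 47.6867
β = Cov / Var = 55.4967 / 47.6867 = 1.1638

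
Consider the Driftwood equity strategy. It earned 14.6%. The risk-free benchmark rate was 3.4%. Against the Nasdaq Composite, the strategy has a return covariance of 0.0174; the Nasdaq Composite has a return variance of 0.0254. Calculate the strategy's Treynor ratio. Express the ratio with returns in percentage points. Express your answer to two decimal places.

16.35

β = Cov / Var = 0.0174 / 0.0254 = 0.6850
Treynor = (Rp − Rf) / β = (14.6% − 3.4%) / 0.6850 = 11.20 / 0.6850 = 16.3504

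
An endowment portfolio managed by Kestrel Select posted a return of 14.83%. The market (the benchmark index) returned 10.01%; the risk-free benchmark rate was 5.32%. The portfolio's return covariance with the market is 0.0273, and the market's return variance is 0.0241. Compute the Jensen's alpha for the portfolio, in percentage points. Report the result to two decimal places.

4.20

β = Cov / Var = 0.0273 / 0.0241 = 1.1328
E[R] = Rf + β(Rm − Rf) = 5.32% + 1.1328 × (10.01% − 5.32%) = 10.6328%
α = Rp − E[R] = 14.83% − 10.6328% = 4.1972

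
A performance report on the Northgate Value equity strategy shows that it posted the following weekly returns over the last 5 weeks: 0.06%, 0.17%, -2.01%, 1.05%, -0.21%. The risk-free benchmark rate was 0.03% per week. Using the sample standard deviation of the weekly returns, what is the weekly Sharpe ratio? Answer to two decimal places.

Mean return μ = -0.940 / 5 = -0.1880%
Sample σ = √[Σ(r − μ)² / 4] = √[5.0425 / 4] = √1.2606 = 1.1228%
Sharpe = (μ − rf) / σ = (-0.1880 − 0.03) / 1.1228 = -0.2180 / 1.1228 = -0.1942

-0.19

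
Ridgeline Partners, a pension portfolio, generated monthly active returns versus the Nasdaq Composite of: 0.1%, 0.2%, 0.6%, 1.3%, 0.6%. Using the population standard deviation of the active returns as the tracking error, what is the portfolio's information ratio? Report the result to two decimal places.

Mean return μ = 2.80 / 5 = 0.5600%
Population σ = √[Σ(r − μ)² / 5] = √[0.8920 / 5] = √0.1784 = 0.4224%
IR = μ / tracking error = 0.5600 / 0.4224 = 1.3258

1.33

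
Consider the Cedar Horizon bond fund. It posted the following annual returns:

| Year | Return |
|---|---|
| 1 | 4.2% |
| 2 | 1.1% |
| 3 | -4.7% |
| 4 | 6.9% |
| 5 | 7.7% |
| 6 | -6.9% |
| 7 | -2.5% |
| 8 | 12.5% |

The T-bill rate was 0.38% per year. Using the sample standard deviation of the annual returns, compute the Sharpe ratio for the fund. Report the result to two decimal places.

0.28

r̄ = (4.2 + 1.1 − 4.7 + 6.9 + 7.7 − 6.9 − 2.5 + 12.5) / 8 = 2.2875%
Sample std dev = √[316.0888 / 7] = 6.7198%
Sharpe = (r̄ − rf) / σ = (2.2875 − 0.38) / 6.7198 = 1.9075 / 6.7198 = 0.2839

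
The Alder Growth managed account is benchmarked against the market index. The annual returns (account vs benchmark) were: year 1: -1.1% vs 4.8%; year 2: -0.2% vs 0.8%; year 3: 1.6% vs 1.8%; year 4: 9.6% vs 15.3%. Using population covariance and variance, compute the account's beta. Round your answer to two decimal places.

r̄p = 2.4750%,  r̄m = 5.6750%
Cov = Σ(rp − r̄p)(rm − r̄m) / 4 = 22.0344
Var(rm) = Σ(rm − r̄m)² / 4 = 33.0469
β = Cov / Var = 22.0344 / 33.0469 = 0.6668

0.67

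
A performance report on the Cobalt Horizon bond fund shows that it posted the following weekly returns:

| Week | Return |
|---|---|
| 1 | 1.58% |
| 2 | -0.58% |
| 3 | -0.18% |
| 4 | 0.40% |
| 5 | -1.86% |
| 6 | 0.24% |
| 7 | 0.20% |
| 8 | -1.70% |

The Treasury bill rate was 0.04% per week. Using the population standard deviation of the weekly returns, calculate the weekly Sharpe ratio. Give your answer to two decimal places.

-0.26

r̄ = (1.58 − 0.58 − 0.18 + 0.4 − 1.86 + 0.24 + 0.2 − 1.7) / 8 = -1.900 / 8 = -0.2375%
Σ(r − r̄)² = (1.58 − (-0.2375))² + (-0.58 − (-0.2375))² + … = 9.0212
σ = √[9.0212 / 8] = 1.0619%
Sharpe = (r̄ − rf) / σ = (-0.2375 − 0.04) / 1.0619 = -0.2775 / 1.0619 = -0.2613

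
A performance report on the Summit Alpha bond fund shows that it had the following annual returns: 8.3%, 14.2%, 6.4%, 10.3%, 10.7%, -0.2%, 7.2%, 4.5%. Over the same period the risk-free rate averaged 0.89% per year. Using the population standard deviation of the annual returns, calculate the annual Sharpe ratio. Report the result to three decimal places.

1.664

r̄ = (8.3 + 14.2 + 6.4 + 10.3 + 10.7 − 0.2 + 7.2 + 4.5) / 8 = 7.6750%
Population std dev = √[132.9550 / 8] = 4.0767%
Sharpe = (r̄ − rf) / σ = (7.6750 − 0.89) / 4.0767 = 6.7850 / 4.0767 = 1.6643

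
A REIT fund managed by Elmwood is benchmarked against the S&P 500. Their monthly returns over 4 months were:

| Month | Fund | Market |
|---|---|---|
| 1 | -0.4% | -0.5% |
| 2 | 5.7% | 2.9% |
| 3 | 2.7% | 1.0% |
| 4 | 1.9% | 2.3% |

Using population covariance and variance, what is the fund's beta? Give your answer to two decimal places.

1.42

r̄p = 2.4750%,  r̄m = 1.4250%
Cov = Σ(rp − r̄p)(rm − r̄m) / 4 = 2.4231
Var(rm) = Σ(rm − r̄m)² / 4 = 1.7069
β = Cov / Var = 2.4231 / 1.7069 = 1.4196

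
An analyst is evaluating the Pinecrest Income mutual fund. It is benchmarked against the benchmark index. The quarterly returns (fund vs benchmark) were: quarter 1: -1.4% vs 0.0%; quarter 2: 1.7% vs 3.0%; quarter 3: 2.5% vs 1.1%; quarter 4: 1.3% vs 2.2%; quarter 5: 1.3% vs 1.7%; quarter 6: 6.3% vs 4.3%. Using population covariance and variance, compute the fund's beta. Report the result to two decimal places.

1.43

r̄p = 1.9500%,  r̄m = 2.0500%
Cov = Σ(rp − r̄p)(rm − r̄m) / 6 = 2.6708
Var(rm) = Σ(rm − r̄m)² / 6 = 1.8692
β = Cov / Var = 2.6708 / 1.8692 = 1.4288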